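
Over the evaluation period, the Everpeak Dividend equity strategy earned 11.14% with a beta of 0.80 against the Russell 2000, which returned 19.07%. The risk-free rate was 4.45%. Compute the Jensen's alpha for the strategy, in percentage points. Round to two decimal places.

CAPM expected return = Rf + β(Rm − Rf) = 4.45% + 0.80 × (19.07% − 4.45%) = 4.45 + 0.80 × 14.62 = 16.1460%
Jensen's α = Rp − E[R] = 11.14% − 16.1460% = -5.0060

-5.01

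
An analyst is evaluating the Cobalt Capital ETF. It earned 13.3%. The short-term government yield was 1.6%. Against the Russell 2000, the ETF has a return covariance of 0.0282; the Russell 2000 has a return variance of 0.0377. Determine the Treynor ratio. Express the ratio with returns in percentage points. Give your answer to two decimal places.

15.64

β = Cov / Var = 0.0282 / 0.0377 = 0.7480
Treynor = (Rp − Rf) / β = (13.3% − 1.6%) / 0.7480 = 11.70 / 0.7480 = 15.6417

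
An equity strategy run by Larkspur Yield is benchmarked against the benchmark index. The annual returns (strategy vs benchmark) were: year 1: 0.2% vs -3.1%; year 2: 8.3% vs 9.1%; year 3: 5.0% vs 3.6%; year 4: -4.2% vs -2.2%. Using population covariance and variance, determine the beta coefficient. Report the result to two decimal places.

r̄p = 2.3250%,  r̄m = 1.8500%
Cov = Σ(rp − r̄p)(rm − r̄m) / 4 = 21.2363
Var(rm) = Σ(rm − r̄m)² / 4 = 24.1325
β = Cov / Var = 21.2363 / 24.1325 = 0.8800

0.88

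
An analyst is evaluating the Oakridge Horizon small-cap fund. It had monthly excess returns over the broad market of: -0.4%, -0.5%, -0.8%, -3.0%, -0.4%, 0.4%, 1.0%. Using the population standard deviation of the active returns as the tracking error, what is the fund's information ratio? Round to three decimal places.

-0.456

Mean return r̄ = -3.70 / 7 = -0.5286%
Population σ = √[Σ(r − r̄)² / 7] = √[9.4143 / 7] = √1.3449 = 1.1597%
IR = r̄ / tracking error = -0.5286 / 1.1597 = -0.4558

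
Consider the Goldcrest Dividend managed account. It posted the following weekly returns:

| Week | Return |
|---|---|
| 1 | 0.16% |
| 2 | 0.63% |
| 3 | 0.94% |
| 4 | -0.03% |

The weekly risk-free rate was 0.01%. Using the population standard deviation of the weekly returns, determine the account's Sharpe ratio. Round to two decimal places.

1.09

μ = (0.16 + 0.63 + 0.94 − 0.03) / 4 = 1.700 / 4 = 0.4250%
Σ(r − μ)² = (0.16 − 0.4250)² + (0.63 − 0.4250)² + … = 0.5845
σ = √[0.5845 / 4] = 0.3823%
Sharpe = (μ − rf) / σ = (0.4250 − 0.01) / 0.3823 = 0.4150 / 0.3823 = 1.0855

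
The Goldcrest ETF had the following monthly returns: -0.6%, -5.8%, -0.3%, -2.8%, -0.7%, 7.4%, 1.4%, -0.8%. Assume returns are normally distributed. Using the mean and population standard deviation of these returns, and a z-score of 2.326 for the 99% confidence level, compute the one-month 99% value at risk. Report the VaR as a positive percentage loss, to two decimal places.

Mean return r̄ = -2.20 / 8 = -0.2750%
Σ(r − r̄)² = (-0.6 − (-0.2750))² + (-5.8 − (-0.2750))² + … = 99.1750
population σ = √(99.1750 / 8) = √12.3969 = 3.5209%
VaR = −(r̄ − z·σ) = −(-0.2750 − 2.326 × 3.5209) = −(-8.4646) = 8.4646%

8.46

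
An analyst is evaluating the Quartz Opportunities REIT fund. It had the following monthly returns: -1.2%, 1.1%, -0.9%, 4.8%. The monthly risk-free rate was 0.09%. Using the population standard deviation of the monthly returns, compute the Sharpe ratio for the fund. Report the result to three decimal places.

0.360

Mean return μ = 3.80 / 4 = 0.9500%
Σ(r − μ)² = (-1.2 − 0.9500)² + (1.1 − 0.9500)² + … = 22.8900
σ = √[22.8900 / 4] = 2.3922%
Sharpe = (μ − rf) / σ = (0.9500 − 0.09) / 2.3922 = 0.8600 / 2.3922 = 0.3595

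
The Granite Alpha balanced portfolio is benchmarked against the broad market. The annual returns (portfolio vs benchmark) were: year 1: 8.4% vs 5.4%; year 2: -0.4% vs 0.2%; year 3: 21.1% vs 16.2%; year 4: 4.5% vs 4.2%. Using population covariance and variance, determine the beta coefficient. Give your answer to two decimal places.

r̄p = 8.4000%,  r̄m = 6.5000%
Cov = Σ(rp − r̄p)(rm − r̄m) / 4 = 46.9000
Var(rm) = Σ(rm − r̄m)² / 4 = 35.0700
β = Cov / Var = 46.9000 / 35.0700 = 1.3373

1.34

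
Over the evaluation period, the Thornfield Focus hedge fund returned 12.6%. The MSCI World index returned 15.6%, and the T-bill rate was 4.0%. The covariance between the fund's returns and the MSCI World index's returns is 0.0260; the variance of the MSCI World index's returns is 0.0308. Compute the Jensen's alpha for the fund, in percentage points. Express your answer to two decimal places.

β = Cov / Var = 0.0260 / 0.0308 = 0.8442
E[R] = Rf + β(Rm − Rf) = 4.0% + 0.8442 × (15.6% − 4.0%) = 13.7927%
α = Rp − E[R] = 12.6% − 13.7927% = -1.1927

-1.19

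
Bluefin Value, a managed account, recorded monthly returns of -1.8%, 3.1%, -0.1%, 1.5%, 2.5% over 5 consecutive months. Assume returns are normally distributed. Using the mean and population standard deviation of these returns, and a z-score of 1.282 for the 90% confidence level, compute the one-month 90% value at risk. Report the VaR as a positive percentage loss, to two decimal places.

1.25

Mean return r̄ = 5.20 / 5 = 1.0400%
Population σ = √[Σ(r − r̄)² / 5] = √[15.9520 / 5] = √3.1904 = 1.7862%
VaR = −(r̄ − z·σ) = −(1.0400 − 1.282 × 1.7862) = −(-1.2499) = 1.2499%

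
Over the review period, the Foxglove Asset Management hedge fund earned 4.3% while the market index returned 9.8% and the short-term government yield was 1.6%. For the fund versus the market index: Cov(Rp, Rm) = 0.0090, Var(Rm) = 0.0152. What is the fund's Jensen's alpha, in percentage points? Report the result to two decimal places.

-2.16

β = Cov / Var = 0.0090 / 0.0152 = 0.5921
E[R] = Rf + β(Rm − Rf) = 1.6% + 0.5921 × (9.8% − 1.6%) = 6.4552%
α = Rp − E[R] = 4.3% − 6.4552% = -2.1552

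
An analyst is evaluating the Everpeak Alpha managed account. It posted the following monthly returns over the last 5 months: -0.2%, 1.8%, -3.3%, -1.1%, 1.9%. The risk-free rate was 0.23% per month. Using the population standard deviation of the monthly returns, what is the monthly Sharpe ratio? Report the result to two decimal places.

-0.21

r̄ = (-0.2 + 1.8 − 3.3 − 1.1 + 1.9) / 5 = -0.90 / 5 = -0.1800%
Population σ = √[Σ(r − r̄)² / 5] = √[18.8280 / 5] = √3.7656 = 1.9405%
Sharpe = (r̄ − rf) / σ = (-0.1800 − 0.23) / 1.9405 = -0.4100 / 1.9405 = -0.2113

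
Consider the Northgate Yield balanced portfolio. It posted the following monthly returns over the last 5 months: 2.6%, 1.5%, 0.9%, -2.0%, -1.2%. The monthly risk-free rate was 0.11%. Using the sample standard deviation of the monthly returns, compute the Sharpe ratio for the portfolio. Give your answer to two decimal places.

r̄ = (2.6 + 1.5 + 0.9 − 2 − 1.2) / 5 = 1.80 / 5 = 0.3600%
Σ(r − r̄)² = (2.6 − 0.3600)² + (1.5 − 0.3600)² + (0.9 − 0.3600)² + … = 14.6120
sample σ = √(14.6120 / 4) = √3.6530 = 1.9113%
Sharpe = (r̄ − rf) / σ = (0.3600 − 0.11) / 1.9113 = 0.2500 / 1.9113 = 0.1308

0.13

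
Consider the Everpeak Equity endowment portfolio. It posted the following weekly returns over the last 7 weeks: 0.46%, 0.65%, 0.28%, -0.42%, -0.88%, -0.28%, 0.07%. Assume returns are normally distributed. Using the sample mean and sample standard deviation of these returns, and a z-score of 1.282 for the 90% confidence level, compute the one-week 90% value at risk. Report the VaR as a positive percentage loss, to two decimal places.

0.71

μ = (0.46 + 0.65 + 0.28 − 0.42 − 0.88 − 0.28 + 0.07) / 7 = -0.0171%
Sample std dev = √[1.7445 / 6] = 0.5392%
VaR = −(μ − z·σ) = −(-0.0171 − 1.282 × 0.5392) = −(-0.7084) = 0.7084%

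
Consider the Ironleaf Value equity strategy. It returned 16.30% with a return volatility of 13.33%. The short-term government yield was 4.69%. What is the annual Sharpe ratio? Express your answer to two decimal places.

0.87

Sharpe = (Rp − Rf) / σp = (16.30% − 4.69%) / 13.33% = 11.61% / 13.33% = 0.8710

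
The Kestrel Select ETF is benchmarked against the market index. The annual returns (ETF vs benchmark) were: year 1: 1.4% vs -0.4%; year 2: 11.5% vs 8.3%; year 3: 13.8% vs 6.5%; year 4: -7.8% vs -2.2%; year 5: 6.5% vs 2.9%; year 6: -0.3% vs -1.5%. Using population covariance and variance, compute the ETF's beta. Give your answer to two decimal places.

1.71

r̄p = 4.1833%,  r̄m = 2.2667%
Cov = Σ(rp − r̄p)(rm − r̄m) / 6 = 27.3594
Var(rm) = Σ(rm − r̄m)² / 6 = 15.9956
β = Cov / Var = 27.3594 / 15.9956 = 1.7104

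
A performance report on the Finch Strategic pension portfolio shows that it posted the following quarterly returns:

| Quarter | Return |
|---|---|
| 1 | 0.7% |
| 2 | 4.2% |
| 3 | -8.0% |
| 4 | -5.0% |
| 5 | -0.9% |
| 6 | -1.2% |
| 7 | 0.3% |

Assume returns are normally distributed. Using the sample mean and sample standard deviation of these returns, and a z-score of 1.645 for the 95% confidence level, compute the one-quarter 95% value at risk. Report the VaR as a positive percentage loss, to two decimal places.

7.98

Mean return r̄ = -9.90 / 7 = -1.4143%
Σ(r − r̄)² = (0.7 − (-1.4143))² + (4.2 − (-1.4143))² + (-8 − (-1.4143))² + … = 95.4686
σ = √[95.4686 / 6] = 3.9889%
VaR = −(r̄ − z·σ) = −(-1.4143 − 1.645 × 3.9889) = −(-7.9760) = 7.9760%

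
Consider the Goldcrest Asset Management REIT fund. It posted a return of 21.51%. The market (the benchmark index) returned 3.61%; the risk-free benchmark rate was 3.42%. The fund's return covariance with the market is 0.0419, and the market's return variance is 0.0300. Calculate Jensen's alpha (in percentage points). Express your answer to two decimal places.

17.82

β = Cov / Var = 0.0419 / 0.0300 = 1.3967
E[R] = Rf + β(Rm − Rf) = 3.42% + 1.3967 × (3.61% − 3.42%) = 3.6854%
α = Rp − E[R] = 21.51% − 3.6854% = 17.8246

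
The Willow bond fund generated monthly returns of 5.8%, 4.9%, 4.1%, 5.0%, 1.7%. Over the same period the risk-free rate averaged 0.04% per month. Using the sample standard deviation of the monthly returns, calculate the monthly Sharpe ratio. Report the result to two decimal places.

2.71

r̄ = (5.8 + 4.9 + 4.1 + 5 + 1.7) / 5 = 4.3000%
Sample σ = √[Σ(r − r̄)² / 4] = √[9.9000 / 4] = √2.4750 = 1.5732%
Sharpe = (r̄ − rf) / σ = (4.3000 − 0.04) / 1.5732 = 4.2600 / 1.5732 = 2.7079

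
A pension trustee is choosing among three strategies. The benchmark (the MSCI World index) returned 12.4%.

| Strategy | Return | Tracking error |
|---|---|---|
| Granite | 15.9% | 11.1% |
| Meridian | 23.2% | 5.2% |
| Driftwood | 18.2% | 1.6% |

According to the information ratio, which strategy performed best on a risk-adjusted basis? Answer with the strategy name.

Driftwood

Granite: IR = (15.9% − 12.4%) / 11.1% = 0.315
Meridian: IR = (23.2% − 12.4%) / 5.2% = 2.077
Driftwood: IR = (18.2% − 12.4%) / 1.6% = 3.625
Highest: Driftwood (3.625).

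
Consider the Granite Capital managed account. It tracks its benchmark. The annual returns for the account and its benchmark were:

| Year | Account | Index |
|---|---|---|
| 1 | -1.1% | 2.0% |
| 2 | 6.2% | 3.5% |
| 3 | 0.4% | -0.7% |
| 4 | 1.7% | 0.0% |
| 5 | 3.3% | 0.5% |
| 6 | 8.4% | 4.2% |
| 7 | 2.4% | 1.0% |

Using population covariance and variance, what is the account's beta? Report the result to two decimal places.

r̄p = 3.0429%,  r̄m = 1.5000%
Cov = Σ(rp − r̄p)(rm − r̄m) / 7 = 3.8000
Var(rm) = Σ(rm − r̄m)² / 7 = 2.8400
β = Cov / Var = 3.8000 / 2.8400 = 1.3380

1.34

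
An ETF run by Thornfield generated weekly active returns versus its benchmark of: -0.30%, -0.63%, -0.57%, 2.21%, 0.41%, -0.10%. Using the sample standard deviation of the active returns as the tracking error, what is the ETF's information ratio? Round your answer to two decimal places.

0.16

r̄ = (-0.3 − 0.63 − 0.57 + 2.21 + 0.41 − 0.1) / 6 = 1.020 / 6 = 0.1700%
Σ(r − r̄)² = (-0.3 − 0.1700)² + (-0.63 − 0.1700)² + … = 5.7006
sample σ = √(5.7006 / 5) = √1.1401 = 1.0678%
IR = r̄ / tracking error = 0.1700 / 1.0678 = 0.1592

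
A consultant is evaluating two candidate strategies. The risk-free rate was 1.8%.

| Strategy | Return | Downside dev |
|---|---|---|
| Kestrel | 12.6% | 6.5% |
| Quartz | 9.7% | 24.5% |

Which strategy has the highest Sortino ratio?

Kestrel: Sortino ratio = (12.6% − 1.8%) / 6.5% = 1.662
Quartz: Sortino ratio = (9.7% − 1.8%) / 24.5% = 0.322
Highest: Kestrel (1.662).

Kestrel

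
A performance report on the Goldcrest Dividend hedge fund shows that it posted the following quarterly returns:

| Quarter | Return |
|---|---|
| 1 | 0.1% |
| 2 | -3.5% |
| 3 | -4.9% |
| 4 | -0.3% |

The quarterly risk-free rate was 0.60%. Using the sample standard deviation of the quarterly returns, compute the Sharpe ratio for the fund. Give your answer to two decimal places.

r̄ = (0.1 − 3.5 − 4.9 − 0.3) / 4 = -2.1500%
Σ(r − r̄)² = (0.1 − (-2.1500))² + (-3.5 − (-2.1500))² + … = 17.8700
σ = √[17.8700 / 3] = 2.4406%
Sharpe = (r̄ − rf) / σ = (-2.1500 − 0.6) / 2.4406 = -2.7500 / 2.4406 = -1.1268

-1.13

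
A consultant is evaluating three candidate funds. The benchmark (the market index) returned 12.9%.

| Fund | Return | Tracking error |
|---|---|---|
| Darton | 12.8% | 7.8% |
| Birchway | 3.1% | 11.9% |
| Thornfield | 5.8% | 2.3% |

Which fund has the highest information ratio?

Darton

Darton: IR = (12.8% − 12.9%) / 7.8% = -0.013
Birchway: IR = (3.1% − 12.9%) / 11.9% = -0.824
Thornfield: IR = (5.8% − 12.9%) / 2.3% = -3.087
Highest: Darton (-0.013).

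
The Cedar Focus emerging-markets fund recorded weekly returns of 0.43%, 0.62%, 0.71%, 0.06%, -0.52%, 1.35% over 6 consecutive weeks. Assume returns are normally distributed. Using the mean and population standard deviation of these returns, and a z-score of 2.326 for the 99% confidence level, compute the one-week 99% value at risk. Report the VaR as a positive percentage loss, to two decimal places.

μ = (0.43 + 0.62 + 0.71 + 0.06 − 0.52 + 1.35) / 6 = 2.650 / 6 = 0.4417%
Σ(r − μ)² = (0.43 − 0.4417)² + (0.62 − 0.4417)² + … = 1.9995
population σ = √(1.9995 / 6) = √0.3333 = 0.5773%
VaR = −(μ − z·σ) = −(0.4417 − 2.326 × 0.5773) = −(-0.9011) = 0.9011%

0.90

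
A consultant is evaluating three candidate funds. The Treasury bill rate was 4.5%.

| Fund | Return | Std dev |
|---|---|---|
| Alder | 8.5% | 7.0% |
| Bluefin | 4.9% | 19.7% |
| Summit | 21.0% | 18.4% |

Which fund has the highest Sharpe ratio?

Summit

Alder: Sharpe ratio = (8.5% − 4.5%) / 7.0% = 0.571
Bluefin: Sharpe ratio = (4.9% − 4.5%) / 19.7% = 0.020
Summit: Sharpe ratio = (21.0% − 4.5%) / 18.4% = 0.897
Highest: Summit (0.897).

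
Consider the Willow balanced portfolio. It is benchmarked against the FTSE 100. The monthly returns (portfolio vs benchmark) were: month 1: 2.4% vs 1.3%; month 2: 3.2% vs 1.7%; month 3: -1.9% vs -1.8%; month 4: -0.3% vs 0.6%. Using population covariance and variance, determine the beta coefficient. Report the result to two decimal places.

r̄p = 0.8500%,  r̄m = 0.4500%
Cov = Σ(rp − r̄p)(rm − r̄m) / 4 = 2.5675
Var(rm) = Σ(rm − r̄m)² / 4 = 1.8425
β = Cov / Var = 2.5675 / 1.8425 = 1.3935

1.39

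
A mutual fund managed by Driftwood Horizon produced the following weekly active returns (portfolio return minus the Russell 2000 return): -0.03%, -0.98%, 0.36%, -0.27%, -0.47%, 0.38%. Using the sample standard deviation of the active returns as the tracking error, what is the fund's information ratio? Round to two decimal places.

-0.32

r̄ = (-0.03 − 0.98 + 0.36 − 0.27 − 0.47 + 0.38) / 6 = -1.010 / 6 = -0.1683%
Sample σ = √[Σ(r − r̄)² / 5] = √[1.3591 / 5] = √0.2718 = 0.5213%
IR = r̄ / tracking error = -0.1683 / 0.5213 = -0.3228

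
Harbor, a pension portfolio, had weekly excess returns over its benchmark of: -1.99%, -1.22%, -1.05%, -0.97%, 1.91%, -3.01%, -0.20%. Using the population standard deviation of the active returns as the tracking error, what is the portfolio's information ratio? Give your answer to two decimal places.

-0.66

Mean return r̄ = -6.530 / 7 = -0.9329%
Σ(r − r̄)² = (-1.99 − (-0.9329))² + (-1.22 − (-0.9329))² + … = 14.1485
population σ = √(14.1485 / 7) = √2.0212 = 1.4217%
IR = r̄ / tracking error = -0.9329 / 1.4217 = -0.6562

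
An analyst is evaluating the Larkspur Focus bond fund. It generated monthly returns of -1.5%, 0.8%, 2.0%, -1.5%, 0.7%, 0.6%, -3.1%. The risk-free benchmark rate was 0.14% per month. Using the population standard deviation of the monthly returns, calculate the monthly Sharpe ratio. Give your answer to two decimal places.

r̄ = (-1.5 + 0.8 + 2 − 1.5 + 0.7 + 0.6 − 3.1) / 7 = -2.00 / 7 = -0.2857%
Σ(r − r̄)² = (-1.5 − (-0.2857))² + (0.8 − (-0.2857))² + (2 − (-0.2857))² + … = 19.0286
σ = √[19.0286 / 7] = 1.6487%
Sharpe = (r̄ − rf) / σ = (-0.2857 − 0.14) / 1.6487 = -0.4257 / 1.6487 = -0.2582

-0.26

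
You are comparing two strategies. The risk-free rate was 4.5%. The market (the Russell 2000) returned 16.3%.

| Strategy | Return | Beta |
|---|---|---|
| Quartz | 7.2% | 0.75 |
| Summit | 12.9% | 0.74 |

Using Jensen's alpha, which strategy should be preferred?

Summit

Quartz: α = 7.2% − [4.5% + 0.75 × (16.3% − 4.5%)] = -6.150
Summit: α = 12.9% − [4.5% + 0.74 × (16.3% − 4.5%)] = -0.332
Highest: Summit (-0.332).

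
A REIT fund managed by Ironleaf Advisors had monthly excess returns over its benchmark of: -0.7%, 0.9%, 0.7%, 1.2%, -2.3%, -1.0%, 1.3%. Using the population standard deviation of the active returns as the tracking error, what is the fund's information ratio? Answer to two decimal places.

r̄ = (-0.7 + 0.9 + 0.7 + 1.2 − 2.3 − 1 + 1.3) / 7 = 0.0143%
Σ(r − r̄)² = (-0.7 − 0.0143)² + (0.9 − 0.0143)² + (0.7 − 0.0143)² + … = 11.2086
σ = √[11.2086 / 7] = 1.2654%
IR = r̄ / tracking error = 0.0143 / 1.2654 = 0.0113

0.01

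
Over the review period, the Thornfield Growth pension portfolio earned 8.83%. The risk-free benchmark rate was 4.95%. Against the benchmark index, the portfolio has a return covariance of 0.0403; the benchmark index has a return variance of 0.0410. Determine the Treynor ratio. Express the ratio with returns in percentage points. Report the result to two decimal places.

β = Cov / Var = 0.0403 / 0.0410 = 0.9829
Treynor = (Rp − Rf) / β = (8.83% − 4.95%) / 0.9829 = 3.88 / 0.9829 = 3.9475

3.95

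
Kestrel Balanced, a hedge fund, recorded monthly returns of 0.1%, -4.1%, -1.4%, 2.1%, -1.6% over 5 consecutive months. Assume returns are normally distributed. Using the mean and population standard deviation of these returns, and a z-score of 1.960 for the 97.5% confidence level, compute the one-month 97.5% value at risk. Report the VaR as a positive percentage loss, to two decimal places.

4.99

Mean return r̄ = -4.90 / 5 = -0.9800%
Population σ = √[Σ(r − r̄)² / 5] = √[20.9480 / 5] = √4.1896 = 2.0469%
VaR = −(r̄ − z·σ) = −(-0.9800 − 1.960 × 2.0469) = −(-4.9919) = 4.9919%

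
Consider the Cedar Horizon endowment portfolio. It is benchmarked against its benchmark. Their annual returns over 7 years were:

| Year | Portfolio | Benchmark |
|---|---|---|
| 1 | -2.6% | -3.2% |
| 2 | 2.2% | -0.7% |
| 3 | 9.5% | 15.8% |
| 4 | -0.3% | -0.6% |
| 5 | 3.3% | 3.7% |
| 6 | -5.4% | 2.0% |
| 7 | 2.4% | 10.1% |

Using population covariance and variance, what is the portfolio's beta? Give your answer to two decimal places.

r̄p = 1.3000%,  r̄m = 3.8714%
Cov = Σ(rp − r̄p)(rm − r̄m) / 7 = 21.0686
Var(rm) = Σ(rm − r̄m)² / 7 = 39.3592
β = Cov / Var = 21.0686 / 39.3592 = 0.5353

0.54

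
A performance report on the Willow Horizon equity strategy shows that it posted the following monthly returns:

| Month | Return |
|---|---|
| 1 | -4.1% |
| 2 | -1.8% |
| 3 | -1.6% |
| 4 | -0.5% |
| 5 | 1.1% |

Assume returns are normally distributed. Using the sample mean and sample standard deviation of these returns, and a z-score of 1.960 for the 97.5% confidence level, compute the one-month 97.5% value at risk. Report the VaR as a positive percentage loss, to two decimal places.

5.12

μ = (-4.1 − 1.8 − 1.6 − 0.5 + 1.1) / 5 = -6.90 / 5 = -1.3800%
Sample std dev = √[14.5480 / 4] = 1.9071%
VaR = −(μ − z·σ) = −(-1.3800 − 1.960 × 1.9071) = −(-5.1179) = 5.1179%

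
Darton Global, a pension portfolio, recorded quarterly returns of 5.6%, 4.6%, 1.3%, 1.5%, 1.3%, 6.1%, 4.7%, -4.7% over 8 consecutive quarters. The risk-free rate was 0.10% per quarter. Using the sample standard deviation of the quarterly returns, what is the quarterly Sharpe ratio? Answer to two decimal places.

0.69

Mean return r̄ = 20.40 / 8 = 2.5500%
Sample std dev = √[87.5200 / 7] = 3.5359%
Sharpe = (r̄ − rf) / σ = (2.5500 − 0.1) / 3.5359 = 2.4500 / 3.5359 = 0.6929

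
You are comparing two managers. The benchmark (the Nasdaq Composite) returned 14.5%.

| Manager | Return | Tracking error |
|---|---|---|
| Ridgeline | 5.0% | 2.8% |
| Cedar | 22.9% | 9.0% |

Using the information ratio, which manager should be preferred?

Cedar

Ridgeline: IR = (5.0% − 14.5%) / 2.8% = -3.393
Cedar: IR = (22.9% − 14.5%) / 9.0% = 0.933
Highest: Cedar (0.933).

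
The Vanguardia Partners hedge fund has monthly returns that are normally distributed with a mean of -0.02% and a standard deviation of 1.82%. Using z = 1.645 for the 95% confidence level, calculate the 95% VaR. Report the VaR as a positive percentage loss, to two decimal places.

VaR (as % loss) = −(μ − z·σ) = −(-0.02% − 1.645 × 1.82%) = −(-3.0139%) = 3.0139%

3.01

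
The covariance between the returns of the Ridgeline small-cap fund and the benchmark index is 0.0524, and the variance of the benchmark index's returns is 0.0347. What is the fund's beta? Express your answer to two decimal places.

β = Cov(Rp, Rm) / Var(Rm) = 0.0524 / 0.0347 = 1.5101

1.51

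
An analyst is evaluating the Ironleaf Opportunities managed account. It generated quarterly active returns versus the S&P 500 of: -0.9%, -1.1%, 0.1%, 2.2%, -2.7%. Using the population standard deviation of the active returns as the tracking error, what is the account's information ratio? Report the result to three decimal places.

Mean return r̄ = -2.40 / 5 = -0.4800%
Σ(r − r̄)² = (-0.9 − (-0.4800))² + (-1.1 − (-0.4800))² + (0.1 − (-0.4800))² + … = 13.0080
σ = √[13.0080 / 5] = 1.6129%
IR = r̄ / tracking error = -0.4800 / 1.6129 = -0.2976

-0.298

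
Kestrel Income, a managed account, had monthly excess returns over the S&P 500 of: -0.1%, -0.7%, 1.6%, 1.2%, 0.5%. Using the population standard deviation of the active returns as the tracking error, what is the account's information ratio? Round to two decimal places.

0.60

Mean return μ = 2.50 / 5 = 0.5000%
Σ(r − μ)² = (-0.1 − 0.5000)² + (-0.7 − 0.5000)² + (1.6 − 0.5000)² + … = 3.5000
population σ = √(3.5000 / 5) = √0.7000 = 0.8367%
IR = μ / tracking error = 0.5000 / 0.8367 = 0.5976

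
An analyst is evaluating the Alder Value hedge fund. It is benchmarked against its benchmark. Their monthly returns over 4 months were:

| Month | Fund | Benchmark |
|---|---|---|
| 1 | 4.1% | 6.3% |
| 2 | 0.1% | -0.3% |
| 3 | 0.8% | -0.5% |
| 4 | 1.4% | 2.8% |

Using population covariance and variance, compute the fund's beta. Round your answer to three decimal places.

0.523

r̄p = 1.6000%,  r̄m = 2.0750%
Cov = Σ(rp − r̄p)(rm − r̄m) / 4 = 4.0100
Var(rm) = Σ(rm − r̄m)² / 4 = 7.6619
β = Cov / Var = 4.0100 / 7.6619 = 0.5234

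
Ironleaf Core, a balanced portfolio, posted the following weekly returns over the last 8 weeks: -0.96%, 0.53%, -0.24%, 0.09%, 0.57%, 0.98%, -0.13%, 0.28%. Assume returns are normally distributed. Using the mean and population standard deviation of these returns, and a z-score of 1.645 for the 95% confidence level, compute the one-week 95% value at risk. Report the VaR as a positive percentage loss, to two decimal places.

0.78

Mean return r̄ = 1.120 / 8 = 0.1400%
Population σ = √[Σ(r − r̄)² / 8] = √[2.4920 / 8] = √0.3115 = 0.5581%
VaR = −(r̄ − z·σ) = −(0.1400 − 1.645 × 0.5581) = −(-0.7781) = 0.7781%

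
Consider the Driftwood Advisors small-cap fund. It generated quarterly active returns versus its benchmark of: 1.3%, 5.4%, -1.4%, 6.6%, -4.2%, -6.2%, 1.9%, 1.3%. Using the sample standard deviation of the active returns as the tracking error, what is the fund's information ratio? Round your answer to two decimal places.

0.13

Mean return r̄ = 4.70 / 8 = 0.5875%
Sample std dev = √[134.9888 / 7] = 4.3914%
IR = r̄ / tracking error = 0.5875 / 4.3914 = 0.1338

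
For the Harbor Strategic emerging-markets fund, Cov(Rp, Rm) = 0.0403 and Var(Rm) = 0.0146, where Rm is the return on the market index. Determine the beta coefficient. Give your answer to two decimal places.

β = Cov(Rp, Rm) / Var(Rm) = 0.0403 / 0.0146 = 2.7603

2.76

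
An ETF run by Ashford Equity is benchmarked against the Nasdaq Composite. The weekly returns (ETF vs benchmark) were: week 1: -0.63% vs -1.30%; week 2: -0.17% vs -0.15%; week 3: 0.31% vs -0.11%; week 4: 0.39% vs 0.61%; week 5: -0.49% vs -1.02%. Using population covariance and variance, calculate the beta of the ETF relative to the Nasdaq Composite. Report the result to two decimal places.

r̄p = -0.1180%,  r̄m = -0.3940%
Cov = Σ(rp − r̄p)(rm − r̄m) / 5 = 0.2631
Var(rm) = Σ(rm − r̄m)² / 5 = 0.4722
β = Cov / Var = 0.2631 / 0.4722 = 0.5572

0.56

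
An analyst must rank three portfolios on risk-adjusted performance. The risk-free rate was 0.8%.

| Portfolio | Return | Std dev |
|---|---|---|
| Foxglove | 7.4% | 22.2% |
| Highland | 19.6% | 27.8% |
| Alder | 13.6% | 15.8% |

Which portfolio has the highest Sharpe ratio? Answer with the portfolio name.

Foxglove: Sharpe ratio = (7.4% − 0.8%) / 22.2% = 0.297
Highland: Sharpe ratio = (19.6% − 0.8%) / 27.8% = 0.676
Alder: Sharpe ratio = (13.6% − 0.8%) / 15.8% = 0.810
Highest: Alder (0.810).

Alder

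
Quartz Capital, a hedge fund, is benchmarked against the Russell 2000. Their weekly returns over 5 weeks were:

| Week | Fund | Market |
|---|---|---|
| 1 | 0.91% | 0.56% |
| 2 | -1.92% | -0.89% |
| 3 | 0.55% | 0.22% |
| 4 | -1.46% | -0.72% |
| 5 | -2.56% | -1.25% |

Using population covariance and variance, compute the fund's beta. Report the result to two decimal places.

1.99

r̄p = -0.8960%,  r̄m = -0.4160%
Cov = Σ(rp − r̄p)(rm − r̄m) / 5 = 0.9454
Var(rm) = Σ(rm − r̄m)² / 5 = 0.4739
β = Cov / Var = 0.9454 / 0.4739 = 1.9949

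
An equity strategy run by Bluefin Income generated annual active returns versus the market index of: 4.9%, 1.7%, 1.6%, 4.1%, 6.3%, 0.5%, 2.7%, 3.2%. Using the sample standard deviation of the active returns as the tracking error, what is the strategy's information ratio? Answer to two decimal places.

1.63

μ = (4.9 + 1.7 + 1.6 + 4.1 + 6.3 + 0.5 + 2.7 + 3.2) / 8 = 3.1250%
Σ(r − μ)² = (4.9 − 3.1250)² + (1.7 − 3.1250)² + … = 25.6150
sample σ = √(25.6150 / 7) = √3.6593 = 1.9129%
IR = μ / tracking error = 3.1250 / 1.9129 = 1.6336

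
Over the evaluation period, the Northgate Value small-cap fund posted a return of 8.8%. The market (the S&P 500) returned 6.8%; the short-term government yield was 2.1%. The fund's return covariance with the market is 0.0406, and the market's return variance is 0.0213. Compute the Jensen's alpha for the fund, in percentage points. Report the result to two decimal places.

-2.26

β = Cov / Var = 0.0406 / 0.0213 = 1.9061
E[R] = Rf + β(Rm − Rf) = 2.1% + 1.9061 × (6.8% − 2.1%) = 11.0587%
α = Rp − E[R] = 8.8% − 11.0587% = -2.2587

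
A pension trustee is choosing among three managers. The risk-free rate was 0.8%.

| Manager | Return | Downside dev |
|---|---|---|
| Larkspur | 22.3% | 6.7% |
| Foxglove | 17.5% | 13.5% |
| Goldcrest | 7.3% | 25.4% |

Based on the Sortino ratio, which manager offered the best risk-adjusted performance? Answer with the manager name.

Larkspur

Larkspur: Sortino ratio = (22.3% − 0.8%) / 6.7% = 3.209
Foxglove: Sortino ratio = (17.5% − 0.8%) / 13.5% = 1.237
Goldcrest: Sortino ratio = (7.3% − 0.8%) / 25.4% = 0.256
Highest: Larkspur (3.209).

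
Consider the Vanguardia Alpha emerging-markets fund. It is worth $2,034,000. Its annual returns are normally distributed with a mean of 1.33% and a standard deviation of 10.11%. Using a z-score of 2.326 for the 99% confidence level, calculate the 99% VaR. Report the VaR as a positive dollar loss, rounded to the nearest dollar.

$451,260

Return at the 99% tail: μ − z·σ = 1.33% − 2.326 × 10.11% = 1.33 − 23.51586 = -22.18586%
VaR = −(-22.18586%) × $2,034,000 = 22.18586% × $2,034,000 = $451,260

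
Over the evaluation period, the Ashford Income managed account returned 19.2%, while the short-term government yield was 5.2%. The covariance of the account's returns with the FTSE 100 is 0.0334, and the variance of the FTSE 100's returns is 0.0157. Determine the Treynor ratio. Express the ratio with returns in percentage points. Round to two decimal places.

6.58

β = Cov / Var = 0.0334 / 0.0157 = 2.1274
Treynor = (Rp − Rf) / β = (19.2% − 5.2%) / 2.1274 = 14.00 / 2.1274 = 6.5808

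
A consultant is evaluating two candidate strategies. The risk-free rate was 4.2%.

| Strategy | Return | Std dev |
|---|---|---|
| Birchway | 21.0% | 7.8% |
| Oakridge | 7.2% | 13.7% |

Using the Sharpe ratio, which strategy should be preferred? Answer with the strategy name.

Birchway

Birchway: Sharpe ratio = (21.0% − 4.2%) / 7.8% = 2.154
Oakridge: Sharpe ratio = (7.2% − 4.2%) / 13.7% = 0.219
Highest: Birchway (2.154).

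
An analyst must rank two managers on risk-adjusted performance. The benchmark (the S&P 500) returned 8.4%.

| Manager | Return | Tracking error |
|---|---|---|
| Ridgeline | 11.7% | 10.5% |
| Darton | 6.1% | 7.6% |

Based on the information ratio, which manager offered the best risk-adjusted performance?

Ridgeline

Ridgeline: IR = (11.7% − 8.4%) / 10.5% = 0.314
Darton: IR = (6.1% − 8.4%) / 7.6% = -0.303
Highest: Ridgeline (0.314).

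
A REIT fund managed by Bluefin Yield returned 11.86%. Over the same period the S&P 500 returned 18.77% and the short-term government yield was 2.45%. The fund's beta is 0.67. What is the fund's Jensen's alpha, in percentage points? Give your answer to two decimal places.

-1.52

CAPM expected return = Rf + β(Rm − Rf) = 2.45% + 0.67 × (18.77% − 2.45%) = 2.45 + 0.67 × 16.32 = 13.3844%
Jensen's α = Rp − E[R] = 11.86% − 13.3844% = -1.5244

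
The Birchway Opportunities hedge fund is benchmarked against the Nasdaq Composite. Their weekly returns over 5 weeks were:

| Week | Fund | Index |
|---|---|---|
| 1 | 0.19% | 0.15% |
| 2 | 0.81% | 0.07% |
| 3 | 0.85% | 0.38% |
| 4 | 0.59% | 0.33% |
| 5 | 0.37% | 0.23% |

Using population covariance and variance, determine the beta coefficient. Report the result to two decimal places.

r̄p = 0.5620%,  r̄m = 0.2320%
Cov = Σ(rp − r̄p)(rm − r̄m) / 5 = 0.0072
Var(rm) = Σ(rm − r̄m)² / 5 = 0.0129
β = Cov / Var = 0.0072 / 0.0129 = 0.5581

0.56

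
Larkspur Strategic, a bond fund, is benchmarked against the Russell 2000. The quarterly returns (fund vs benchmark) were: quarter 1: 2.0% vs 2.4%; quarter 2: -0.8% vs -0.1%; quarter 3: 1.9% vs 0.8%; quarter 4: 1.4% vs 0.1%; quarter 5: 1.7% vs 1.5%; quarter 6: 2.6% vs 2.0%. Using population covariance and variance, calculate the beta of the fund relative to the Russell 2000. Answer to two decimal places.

0.86

r̄p = 1.4667%,  r̄m = 1.1167%
Cov = Σ(rp − r̄p)(rm − r̄m) / 6 = 0.7439
Var(rm) = Σ(rm − r̄m)² / 6 = 0.8647
β = Cov / Var = 0.7439 / 0.8647 = 0.8603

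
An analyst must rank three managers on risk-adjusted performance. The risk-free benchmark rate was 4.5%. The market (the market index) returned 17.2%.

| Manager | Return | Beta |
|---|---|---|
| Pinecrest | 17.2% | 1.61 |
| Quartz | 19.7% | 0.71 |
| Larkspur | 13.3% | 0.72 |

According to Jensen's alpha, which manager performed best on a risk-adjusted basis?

Quartz

Pinecrest: α = 17.2% − [4.5% + 1.61 × (17.2% − 4.5%)] = -7.747
Quartz: α = 19.7% − [4.5% + 0.71 × (17.2% − 4.5%)] = 6.183
Larkspur: α = 13.3% − [4.5% + 0.72 × (17.2% − 4.5%)] = -0.344
Highest: Quartz (6.183).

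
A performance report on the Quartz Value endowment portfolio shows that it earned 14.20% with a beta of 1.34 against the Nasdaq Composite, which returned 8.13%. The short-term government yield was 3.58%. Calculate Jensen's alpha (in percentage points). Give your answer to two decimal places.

4.52

CAPM expected return = Rf + β(Rm − Rf) = 3.58% + 1.34 × (8.13% − 3.58%) = 3.58 + 1.34 × 4.55 = 9.6770%
Jensen's α = Rp − E[R] = 14.20% − 9.6770% = 4.5230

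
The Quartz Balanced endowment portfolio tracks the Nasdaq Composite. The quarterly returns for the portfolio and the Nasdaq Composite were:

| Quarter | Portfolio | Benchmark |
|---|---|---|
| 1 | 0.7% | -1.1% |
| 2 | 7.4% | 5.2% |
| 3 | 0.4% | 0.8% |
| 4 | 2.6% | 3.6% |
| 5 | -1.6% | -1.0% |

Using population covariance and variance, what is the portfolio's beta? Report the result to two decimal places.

r̄p = 1.9000%,  r̄m = 1.5000%
Cov = Σ(rp − r̄p)(rm − r̄m) / 5 = 6.9480
Var(rm) = Σ(rm − r̄m)² / 5 = 6.3200
β = Cov / Var = 6.9480 / 6.3200 = 1.0994

1.10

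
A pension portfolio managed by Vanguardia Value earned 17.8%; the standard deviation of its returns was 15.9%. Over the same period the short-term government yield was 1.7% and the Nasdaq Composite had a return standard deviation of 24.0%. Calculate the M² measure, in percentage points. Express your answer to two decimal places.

Sharpe = (Rp − Rf) / σp = (17.8% − 1.7%) / 15.9% = 1.0126
M² = Rf + Sharpe × σm = 1.7% + 1.0126 × 24.0% = 26.0024%

26.00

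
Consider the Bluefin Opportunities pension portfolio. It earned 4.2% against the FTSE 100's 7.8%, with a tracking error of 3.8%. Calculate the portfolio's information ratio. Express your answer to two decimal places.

-0.95

IR = (Rp − Rb) / TE = (4.2% − 7.8%) / 3.8% = -3.60% / 3.8% = -0.9474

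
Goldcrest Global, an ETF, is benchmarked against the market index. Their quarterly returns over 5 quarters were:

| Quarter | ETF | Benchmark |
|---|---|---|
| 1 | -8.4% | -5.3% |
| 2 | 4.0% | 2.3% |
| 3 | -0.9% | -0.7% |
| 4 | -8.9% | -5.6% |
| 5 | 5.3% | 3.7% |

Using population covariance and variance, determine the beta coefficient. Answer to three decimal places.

1.567

r̄p = -1.7800%,  r̄m = -1.1200%
Cov = Σ(rp − r̄p)(rm − r̄m) / 5 = 22.7664
Var(rm) = Σ(rm − r̄m)² / 5 = 14.5296
β = Cov / Var = 22.7664 / 14.5296 = 1.5669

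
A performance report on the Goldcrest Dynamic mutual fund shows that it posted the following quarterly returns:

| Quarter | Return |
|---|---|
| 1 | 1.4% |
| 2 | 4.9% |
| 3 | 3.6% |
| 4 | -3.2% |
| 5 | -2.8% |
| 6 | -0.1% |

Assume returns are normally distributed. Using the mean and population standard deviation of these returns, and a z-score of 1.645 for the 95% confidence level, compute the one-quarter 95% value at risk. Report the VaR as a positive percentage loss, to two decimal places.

4.33

r̄ = (1.4 + 4.9 + 3.6 − 3.2 − 2.8 − 0.1) / 6 = 0.6333%
Σ(r − r̄)² = 54.6133; population σ = √(54.6133/6) = 3.0170%
VaR = −(r̄ − z·σ) = −(0.6333 − 1.645 × 3.0170) = −(-4.3297) = 4.3297%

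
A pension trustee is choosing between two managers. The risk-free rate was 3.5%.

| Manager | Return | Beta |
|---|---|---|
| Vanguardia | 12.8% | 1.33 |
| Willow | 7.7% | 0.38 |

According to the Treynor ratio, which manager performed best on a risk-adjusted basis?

Willow

Vanguardia: Treynor = (12.8% − 3.5%) / 1.33 = 6.992
Willow: Treynor = (7.7% − 3.5%) / 0.38 = 11.053
Highest: Willow (11.053).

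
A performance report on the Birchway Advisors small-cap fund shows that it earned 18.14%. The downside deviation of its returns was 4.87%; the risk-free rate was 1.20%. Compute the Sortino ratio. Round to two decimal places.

3.48

Sortino = (Rp − Rf) / σd = (18.14% − 1.20%) / 4.87% = 16.94% / 4.87% = 3.4784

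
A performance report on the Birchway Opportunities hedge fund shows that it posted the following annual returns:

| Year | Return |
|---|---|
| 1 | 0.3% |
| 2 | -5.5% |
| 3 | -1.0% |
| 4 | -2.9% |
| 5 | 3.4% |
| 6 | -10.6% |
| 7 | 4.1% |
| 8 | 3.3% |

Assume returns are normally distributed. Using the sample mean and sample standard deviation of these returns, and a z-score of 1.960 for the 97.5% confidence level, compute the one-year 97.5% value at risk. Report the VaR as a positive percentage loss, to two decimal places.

r̄ = (0.3 − 5.5 − 1 − 2.9 + 3.4 − 10.6 + 4.1 + 3.3) / 8 = -1.1125%
Σ(r − r̄)² = (0.3 − (-1.1125))² + (-5.5 − (-1.1125))² + … = 181.4688
sample σ = √(181.4688 / 7) = √25.9241 = 5.0916%
VaR = −(r̄ − z·σ) = −(-1.1125 − 1.960 × 5.0916) = −(-11.0920) = 11.0920%

11.09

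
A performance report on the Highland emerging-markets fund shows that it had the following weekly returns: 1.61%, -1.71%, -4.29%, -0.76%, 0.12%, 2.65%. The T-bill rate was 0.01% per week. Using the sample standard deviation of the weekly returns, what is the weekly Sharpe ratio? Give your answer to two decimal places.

r̄ = (1.61 − 1.71 − 4.29 − 0.76 + 0.12 + 2.65) / 6 = -2.380 / 6 = -0.3967%
Σ(r − r̄)² = (1.61 − (-0.3967))² + (-1.71 − (-0.3967))² + … = 30.5907
sample σ = √(30.5907 / 5) = √6.1181 = 2.4735%
Sharpe = (r̄ − rf) / σ = (-0.3967 − 0.01) / 2.4735 = -0.4067 / 2.4735 = -0.1644

-0.16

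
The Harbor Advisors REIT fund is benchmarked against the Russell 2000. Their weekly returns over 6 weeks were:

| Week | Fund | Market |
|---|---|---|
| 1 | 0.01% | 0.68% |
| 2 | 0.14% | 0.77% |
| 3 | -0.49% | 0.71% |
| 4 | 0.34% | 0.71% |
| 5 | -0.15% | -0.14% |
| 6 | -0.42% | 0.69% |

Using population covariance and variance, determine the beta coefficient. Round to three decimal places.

0.105

r̄p = -0.0950%,  r̄m = 0.5700%
Cov = Σ(rp − r̄p)(rm − r̄m) / 6 = 0.0107
Var(rm) = Σ(rm − r̄m)² / 6 = 0.1016
β = Cov / Var = 0.0107 / 0.1016 = 0.1053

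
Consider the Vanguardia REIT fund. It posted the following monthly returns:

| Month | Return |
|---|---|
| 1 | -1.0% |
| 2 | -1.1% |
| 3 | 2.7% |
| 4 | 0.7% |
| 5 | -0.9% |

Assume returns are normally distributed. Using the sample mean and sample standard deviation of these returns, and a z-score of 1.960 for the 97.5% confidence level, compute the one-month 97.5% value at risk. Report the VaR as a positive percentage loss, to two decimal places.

3.14

Mean return r̄ = 0.40 / 5 = 0.0800%
Σ(r − r̄)² = (-1 − 0.0800)² + (-1.1 − 0.0800)² + … = 10.7680
sample σ = √(10.7680 / 4) = √2.6920 = 1.6407%
VaR = −(r̄ − z·σ) = −(0.0800 − 1.960 × 1.6407) = −(-3.1358) = 3.1358%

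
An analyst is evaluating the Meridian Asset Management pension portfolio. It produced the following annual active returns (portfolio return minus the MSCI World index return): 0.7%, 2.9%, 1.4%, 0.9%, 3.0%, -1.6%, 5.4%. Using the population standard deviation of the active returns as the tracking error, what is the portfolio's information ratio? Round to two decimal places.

0.89

Mean return r̄ = 12.70 / 7 = 1.8143%
Population std dev = √[29.3486 / 7] = 2.0476%
IR = r̄ / tracking error = 1.8143 / 2.0476 = 0.8861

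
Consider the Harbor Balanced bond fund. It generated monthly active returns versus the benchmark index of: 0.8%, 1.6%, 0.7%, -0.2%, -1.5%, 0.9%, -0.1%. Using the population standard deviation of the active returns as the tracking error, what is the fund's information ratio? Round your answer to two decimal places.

Mean return r̄ = 2.20 / 7 = 0.3143%
Σ(r − r̄)² = (0.8 − 0.3143)² + (1.6 − 0.3143)² + … = 6.1086
population σ = √(6.1086 / 7) = √0.8727 = 0.9342%
IR = r̄ / tracking error = 0.3143 / 0.9342 = 0.3364

0.34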